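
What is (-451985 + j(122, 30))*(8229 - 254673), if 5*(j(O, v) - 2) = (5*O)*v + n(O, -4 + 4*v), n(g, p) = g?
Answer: 552402500892/5 ≈ 1.1048e+11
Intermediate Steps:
j(O, v) = 2 + O/5 + O*v (j(O, v) = 2 + ((5*O)*v + O)/5 = 2 + (5*O*v + O)/5 = 2 + (O + 5*O*v)/5 = 2 + (O/5 + O*v) = 2 + O/5 + O*v)
(-451985 + j(122, 30))*(8229 - 254673) = (-451985 + (2 + (1/5)*122 + 122*30))*(8229 - 254673) = (-451985 + (2 + 122/5 + 3660))*(-246444) = (-451985 + 18432/5)*(-246444) = -2241493/5*(-246444) = 552402500892/5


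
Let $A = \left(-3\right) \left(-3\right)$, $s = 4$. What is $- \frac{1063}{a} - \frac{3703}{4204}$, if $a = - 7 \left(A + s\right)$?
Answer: $\frac{4131879}{382564} \approx 10.8$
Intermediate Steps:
$A = 9$
$a = -91$ ($a = - 7 \left(9 + 4\right) = \left(-7\right) 13 = -91$)
$- \frac{1063}{a} - \frac{3703}{4204} = - \frac{1063}{-91} - \frac{3703}{4204} = \left(-1063\right) \left(- \frac{1}{91}\right) - \frac{3703}{4204} = \frac{1063}{91} - \frac{3703}{4204} = \frac{4131879}{382564}$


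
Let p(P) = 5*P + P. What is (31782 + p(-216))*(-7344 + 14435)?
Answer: 216176226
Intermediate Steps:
p(P) = 6*P
(31782 + p(-216))*(-7344 + 14435) = (31782 + 6*(-216))*(-7344 + 14435) = (31782 - 1296)*7091 = 30486*7091 = 216176226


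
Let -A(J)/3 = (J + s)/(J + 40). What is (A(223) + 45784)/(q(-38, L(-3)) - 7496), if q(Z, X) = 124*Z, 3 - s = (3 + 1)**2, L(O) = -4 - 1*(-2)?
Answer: -6020281/1605352 ≈ -3.7501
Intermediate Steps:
L(O) = -2 (L(O) = -4 + 2 = -2)
s = -13 (s = 3 - (3 + 1)**2 = 3 - 1*4**2 = 3 - 1*16 = 3 - 16 = -13)
A(J) = -3*(-13 + J)/(40 + J) (A(J) = -3*(J - 13)/(J + 40) = -3*(-13 + J)/(40 + J))
(A(223) + 45784)/(q(-38, L(-3)) - 7496) = (3*(13 - 1*223)/(40 + 223) + 45784)/(124*(-38) - 7496) = (3*(13 - 223)/263 + 45784)/(-4712 - 7496) = (3*(1/263)*(-210) + 45784)/(-12208) = (-630/263 + 45784)*(-1/12208) = (12040562/263)*(-1/12208) = -6020281/1605352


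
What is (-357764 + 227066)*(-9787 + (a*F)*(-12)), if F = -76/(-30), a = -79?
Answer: 4826285046/5 ≈ 9.6526e+8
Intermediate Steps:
F = 38/15 (F = -76*(-1/30) = 38/15 ≈ 2.5333)
(-357764 + 227066)*(-9787 + (a*F)*(-12)) = (-357764 + 227066)*(-9787 - 79*38/15*(-12)) = -130698*(-9787 - 3002/15*(-12)) = -130698*(-9787 + 12008/5) = -130698*(-36927/5) = 4826285046/5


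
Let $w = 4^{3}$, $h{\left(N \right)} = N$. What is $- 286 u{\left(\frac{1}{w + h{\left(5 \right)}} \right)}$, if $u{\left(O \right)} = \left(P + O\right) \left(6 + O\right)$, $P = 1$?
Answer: $- \frac{8308300}{4761} \approx -1745.1$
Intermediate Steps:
$w = 64$
$u{\left(O \right)} = \left(1 + O\right) \left(6 + O\right)$
$- 286 u{\left(\frac{1}{w + h{\left(5 \right)}} \right)} = - 286 \left(6 + \left(\frac{1}{64 + 5}\right)^{2} + \frac{7}{64 + 5}\right) = - 286 \left(6 + \left(\frac{1}{69}\right)^{2} + \frac{7}{69}\right) = - 286 \left(6 + \left(\frac{1}{69}\right)^{2} + 7 \cdot \frac{1}{69}\right) = - 286 \left(6 + \frac{1}{4761} + \frac{7}{69}\right) = \left(-286\right) \frac{29050}{4761} = - \frac{8308300}{4761}$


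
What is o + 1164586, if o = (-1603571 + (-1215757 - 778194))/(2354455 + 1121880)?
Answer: 176021194556/151145 ≈ 1.1646e+6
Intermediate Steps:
o = -156414/151145 (o = (-1603571 - 1993951)/3476335 = -3597522*1/3476335 = -156414/151145 ≈ -1.0349)
o + 1164586 = -156414/151145 + 1164586 = 176021194556/151145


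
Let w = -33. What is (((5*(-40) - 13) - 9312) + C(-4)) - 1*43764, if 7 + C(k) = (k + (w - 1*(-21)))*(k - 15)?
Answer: -52992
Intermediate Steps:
C(k) = -7 + (-15 + k)*(-12 + k) (C(k) = -7 + (k + (-33 - 1*(-21)))*(k - 15) = -7 + (k + (-33 + 21))*(-15 + k) = -7 + (k - 12)*(-15 + k) = -7 + (-12 + k)*(-15 + k) = -7 + (-15 + k)*(-12 + k))
(((5*(-40) - 13) - 9312) + C(-4)) - 1*43764 = (((5*(-40) - 13) - 9312) + (173 + (-4)² - 27*(-4))) - 1*43764 = (((-200 - 13) - 9312) + (173 + 16 + 108)) - 43764 = ((-213 - 9312) + 297) - 43764 = (-9525 + 297) - 43764 = -9228 - 43764 = -52992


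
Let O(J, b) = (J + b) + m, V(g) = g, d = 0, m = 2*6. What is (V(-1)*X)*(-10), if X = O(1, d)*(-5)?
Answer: -650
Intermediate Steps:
m = 12
O(J, b) = 12 + J + b (O(J, b) = (J + b) + 12 = 12 + J + b)
X = -65 (X = (12 + 1 + 0)*(-5) = 13*(-5) = -65)
(V(-1)*X)*(-10) = -1*(-65)*(-10) = 65*(-10) = -650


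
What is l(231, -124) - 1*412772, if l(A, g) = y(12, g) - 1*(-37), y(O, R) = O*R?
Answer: -414223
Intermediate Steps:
l(A, g) = 37 + 12*g (l(A, g) = 12*g - 1*(-37) = 12*g + 37 = 37 + 12*g)
l(231, -124) - 1*412772 = (37 + 12*(-124)) - 1*412772 = (37 - 1488) - 412772 = -1451 - 412772 = -414223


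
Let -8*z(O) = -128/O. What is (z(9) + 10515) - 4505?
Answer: 54106/9 ≈ 6011.8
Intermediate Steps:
z(O) = 16/O (z(O) = -(-16)/O = 16/O)
(z(9) + 10515) - 4505 = (16/9 + 10515) - 4505 = 94651/9 - 4505 = 54106/9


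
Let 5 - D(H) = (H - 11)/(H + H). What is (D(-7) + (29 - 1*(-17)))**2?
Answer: 121104/49 ≈ 2471.5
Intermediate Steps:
D(H) = 5 - (-11 + H)/(2*H) (D(H) = 5 - (H - 11)/(H + H) = 5 - (-11 + H)/(2*H))
(D(-7) + (29 - 1*(-17)))**2 = ((1/2)*(11 + 9*(-7))/(-7) + (29 - 1*(-17)))**2 = ((1/2)*(-1/7)*(11 - 63) + (29 + 17))**2 = ((1/2)*(-1/7)*(-52) + 46)**2 = (26/7 + 46)**2 = (348/7)**2 = 121104/49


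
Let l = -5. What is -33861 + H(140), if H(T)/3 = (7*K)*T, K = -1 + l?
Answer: -51501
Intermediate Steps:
K = -6 (K = -1 - 5 = -6)
H(T) = -126*T (H(T) = 3*((7*(-6))*T) = 3*(-42*T) = -126*T)
-33861 + H(140) = -33861 - 126*140 = -33861 - 17640 = -51501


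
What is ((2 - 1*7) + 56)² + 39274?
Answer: 41875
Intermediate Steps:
((2 - 1*7) + 56)² + 39274 = ((2 - 7) + 56)² + 39274 = (-5 + 56)² + 39274 = 51² + 39274 = 2601 + 39274 = 41875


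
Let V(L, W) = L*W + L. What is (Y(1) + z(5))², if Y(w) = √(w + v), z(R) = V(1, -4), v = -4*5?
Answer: (3 - I*√19)² ≈ -10.0 - 26.153*I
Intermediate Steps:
v = -20
V(L, W) = L + L*W
z(R) = -3 (z(R) = 1*(1 - 4) = 1*(-3) = -3)
Y(w) = √(-20 + w) (Y(w) = √(w - 20) = √(-20 + w))
(Y(1) + z(5))² = (√(-20 + 1) - 3)² = (√(-19) - 3)² = (I*√19 - 3)² = (-3 + I*√19)²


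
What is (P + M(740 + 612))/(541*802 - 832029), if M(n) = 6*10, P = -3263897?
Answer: 3263837/398147 ≈ 8.1976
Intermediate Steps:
M(n) = 60
(P + M(740 + 612))/(541*802 - 832029) = (-3263897 + 60)/(541*802 - 832029) = -3263837/(433882 - 832029) = -3263837/(-398147) = -3263837*(-1/398147) = 3263837/398147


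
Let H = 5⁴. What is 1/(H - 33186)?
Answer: -1/32561 ≈ -3.0712e-5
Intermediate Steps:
H = 625
1/(H - 33186) = 1/(625 - 33186) = 1/(-32561) = -1/32561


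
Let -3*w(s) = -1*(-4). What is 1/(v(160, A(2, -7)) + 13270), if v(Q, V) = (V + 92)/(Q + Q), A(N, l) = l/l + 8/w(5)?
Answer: 320/4246487 ≈ 7.5356e-5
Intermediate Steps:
w(s) = -4/3 (w(s) = -(-1)*(-4)/3 = -⅓*4 = -4/3)
A(N, l) = -5 (A(N, l) = l/l + 8/(-4/3) = 1 + 8*(-¾) = 1 - 6 = -5)
v(Q, V) = (92 + V)/(2*Q) (v(Q, V) = (92 + V)/((2*Q)) = (92 + V)*(1/(2*Q)) = (92 + V)/(2*Q))
1/(v(160, A(2, -7)) + 13270) = 1/((½)*(92 - 5)/160 + 13270) = 1/((½)*(1/160)*87 + 13270) = 1/(87/320 + 13270) = 1/(4246487/320) = 320/4246487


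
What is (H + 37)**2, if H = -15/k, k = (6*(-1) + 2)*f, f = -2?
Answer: 78961/64 ≈ 1233.8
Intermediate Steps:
k = 8 (k = (6*(-1) + 2)*(-2) = (-6 + 2)*(-2) = -4*(-2) = 8)
H = -15/8 ≈ -1.8750
(H + 37)**2 = (-15/8 + 37)**2 = (281/8)**2 = 78961/64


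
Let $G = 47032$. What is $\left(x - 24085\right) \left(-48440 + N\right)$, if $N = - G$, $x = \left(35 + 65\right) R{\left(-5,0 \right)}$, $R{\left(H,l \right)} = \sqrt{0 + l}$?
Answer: $2299443120$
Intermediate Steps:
$R{\left(H,l \right)} = \sqrt{l}$
$x = 0$ ($x = \left(35 + 65\right) \sqrt{0} = 100 \cdot 0 = 0$)
$N = -47032$ ($N = \left(-1\right) 47032 = -47032$)
$\left(x - 24085\right) \left(-48440 + N\right) = \left(0 - 24085\right) \left(-48440 - 47032\right) = \left(-24085\right) \left(-95472\right) = 2299443120$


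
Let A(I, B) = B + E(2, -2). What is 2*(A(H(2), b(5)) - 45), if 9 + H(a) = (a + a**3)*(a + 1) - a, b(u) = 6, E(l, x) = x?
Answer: -82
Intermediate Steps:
H(a) = -9 - a + (1 + a)*(a + a**3) (H(a) = -9 + ((a + a**3)*(a + 1) - a) = -9 + ((a + a**3)*(1 + a) - a) = -9 + ((1 + a)*(a + a**3) - a) = -9 + (-a + (1 + a)*(a + a**3)) = -9 - a + (1 + a)*(a + a**3))
A(I, B) = -2 + B (A(I, B) = B - 2 = -2 + B)
2*(A(H(2), b(5)) - 45) = 2*((-2 + 6) - 45) = 2*(4 - 45) = 2*(-41) = -82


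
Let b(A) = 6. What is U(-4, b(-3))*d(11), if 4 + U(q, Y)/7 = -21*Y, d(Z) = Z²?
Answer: -110110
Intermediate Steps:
U(q, Y) = -28 - 147*Y (U(q, Y) = -28 + 7*(-21*Y) = -28 - 147*Y)
U(-4, b(-3))*d(11) = (-28 - 147*6)*11² = (-28 - 882)*121 = -910*121 = -110110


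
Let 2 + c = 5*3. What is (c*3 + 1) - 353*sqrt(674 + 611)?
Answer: 40 - 353*sqrt(1285) ≈ -12614.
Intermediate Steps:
c = 13 (c = -2 + 5*3 = -2 + 15 = 13)
(c*3 + 1) - 353*sqrt(674 + 611) = (13*3 + 1) - 353*sqrt(674 + 611) = (39 + 1) - 353*sqrt(1285) = 40 - 353*sqrt(1285)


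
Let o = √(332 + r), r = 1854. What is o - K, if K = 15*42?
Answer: -630 + √2186 ≈ -583.25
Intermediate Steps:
K = 630
o = √2186 (o = √(332 + 1854) = √2186 ≈ 46.755)
o - K = √2186 - 1*630 = √2186 - 630 = -630 + √2186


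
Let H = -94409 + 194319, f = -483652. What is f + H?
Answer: -383742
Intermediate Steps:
H = 99910
f + H = -483652 + 99910 = -383742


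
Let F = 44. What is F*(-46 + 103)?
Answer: 2508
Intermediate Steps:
F*(-46 + 103) = 44*(-46 + 103) = 44*57 = 2508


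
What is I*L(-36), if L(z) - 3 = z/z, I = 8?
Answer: 32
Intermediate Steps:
L(z) = 4 (L(z) = 3 + z/z = 3 + 1 = 4)
I*L(-36) = 8*4 = 32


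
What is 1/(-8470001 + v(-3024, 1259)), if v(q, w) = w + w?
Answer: -1/8467483 ≈ -1.1810e-7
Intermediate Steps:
v(q, w) = 2*w
1/(-8470001 + v(-3024, 1259)) = 1/(-8470001 + 2*1259) = 1/(-8470001 + 2518) = 1/(-8467483) = -1/8467483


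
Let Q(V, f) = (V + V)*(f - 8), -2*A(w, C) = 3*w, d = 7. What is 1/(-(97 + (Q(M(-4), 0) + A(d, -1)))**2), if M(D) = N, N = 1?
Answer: -4/19881 ≈ -0.00020120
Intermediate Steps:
A(w, C) = -3*w/2
M(D) = 1
Q(V, f) = 2*V*(-8 + f) (Q(V, f) = (2*V)*(-8 + f) = 2*V*(-8 + f))
1/(-(97 + (Q(M(-4), 0) + A(d, -1)))**2) = 1/(-(97 + (2*1*(-8 + 0) - 3/2*7))**2) = 1/(-(97 + (2*1*(-8) - 21/2))**2) = 1/(-(97 + (-16 - 21/2))**2) = 1/(-(97 - 53/2)**2) = 1/(-(141/2)**2) = 1/(-1*19881/4) = 1/(-19881/4) = -4/19881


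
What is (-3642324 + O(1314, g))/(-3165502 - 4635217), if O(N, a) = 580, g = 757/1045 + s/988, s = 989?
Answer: 3641744/7800719 ≈ 0.46685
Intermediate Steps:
g = 93759/54340 (g = 757/1045 + 989/988 = 93759/54340 ≈ 1.7254)
(-3642324 + O(1314, g))/(-3165502 - 4635217) = (-3642324 + 580)/(-3165502 - 4635217) = -3641744/(-7800719) = -3641744*(-1/7800719) = 3641744/7800719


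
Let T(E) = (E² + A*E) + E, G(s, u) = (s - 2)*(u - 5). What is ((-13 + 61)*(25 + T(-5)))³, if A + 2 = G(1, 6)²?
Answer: 13824000000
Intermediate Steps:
G(s, u) = (-5 + u)*(-2 + s) (G(s, u) = (-2 + s)*(-5 + u) = (-5 + u)*(-2 + s))
A = -1 (A = -2 + (10 - 5*1 - 2*6 + 1*6)² = -2 + (10 - 5 - 12 + 6)² = -2 + (-1)² = -2 + 1 = -1)
T(E) = E² (T(E) = (E² - E) + E = E²)
((-13 + 61)*(25 + T(-5)))³ = ((-13 + 61)*(25 + (-5)²))³ = (48*(25 + 25))³ = (48*50)³ = 2400³ = 13824000000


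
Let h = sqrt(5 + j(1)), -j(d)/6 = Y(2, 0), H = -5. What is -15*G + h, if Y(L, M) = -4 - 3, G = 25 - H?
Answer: -450 + sqrt(47) ≈ -443.14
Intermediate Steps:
G = 30 (G = 25 - 1*(-5) = 25 + 5 = 30)
Y(L, M) = -7
j(d) = 42 (j(d) = -6*(-7) = 42)
h = sqrt(47) (h = sqrt(5 + 42) = sqrt(47) ≈ 6.8557)
-15*G + h = -15*30 + sqrt(47) = -450 + sqrt(47)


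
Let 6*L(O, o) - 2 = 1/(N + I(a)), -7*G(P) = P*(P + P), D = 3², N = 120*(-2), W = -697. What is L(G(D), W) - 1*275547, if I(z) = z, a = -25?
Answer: -438119201/1590 ≈ -2.7555e+5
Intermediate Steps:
N = -240
D = 9
G(P) = -2*P²/7 (G(P) = -P*(P + P)/7 = -P*2*P/7 = -2*P²/7)
L(O, o) = 529/1590 (L(O, o) = ⅓ + 1/(6*(-240 - 25)) = ⅓ + (⅙)/(-265) = ⅓ + (⅙)*(-1/265) = ⅓ - 1/1590 = 529/1590)
L(G(D), W) - 1*275547 = 529/1590 - 1*275547 = 529/1590 - 275547 = -438119201/1590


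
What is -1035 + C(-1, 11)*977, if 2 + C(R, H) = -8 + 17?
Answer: 5804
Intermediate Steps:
C(R, H) = 7 (C(R, H) = -2 + (-8 + 17) = -2 + 9 = 7)
-1035 + C(-1, 11)*977 = -1035 + 7*977 = -1035 + 6839 = 5804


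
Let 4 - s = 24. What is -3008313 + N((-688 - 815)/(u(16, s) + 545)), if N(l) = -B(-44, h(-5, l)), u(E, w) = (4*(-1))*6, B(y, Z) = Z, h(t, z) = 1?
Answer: -3008314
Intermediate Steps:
s = -20 (s = 4 - 1*24 = 4 - 24 = -20)
u(E, w) = -24 (u(E, w) = -4*6 = -24)
N(l) = -1 (N(l) = -1*1 = -1)
-3008313 + N((-688 - 815)/(u(16, s) + 545)) = -3008313 - 1 = -3008314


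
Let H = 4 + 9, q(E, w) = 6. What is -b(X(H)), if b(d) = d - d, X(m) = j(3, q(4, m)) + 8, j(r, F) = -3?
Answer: 0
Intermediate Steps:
H = 13
X(m) = 5 (X(m) = -3 + 8 = 5)
b(d) = 0
-b(X(H)) = -1*0 = 0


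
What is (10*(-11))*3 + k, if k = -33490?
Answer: -33820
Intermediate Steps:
(10*(-11))*3 + k = (10*(-11))*3 - 33490 = -110*3 - 33490 = -330 - 33490 = -33820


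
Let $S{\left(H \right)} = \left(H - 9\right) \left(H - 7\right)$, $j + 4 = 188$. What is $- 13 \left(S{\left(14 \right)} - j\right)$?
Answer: $1937$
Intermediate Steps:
$j = 184$ ($j = -4 + 188 = 184$)
$S{\left(H \right)} = \left(-9 + H\right) \left(-7 + H\right)$
$- 13 \left(S{\left(14 \right)} - j\right) = - 13 \left(\left(63 + 14^{2} - 224\right) - 184\right) = - 13 \left(\left(63 + 196 - 224\right) - 184\right) = - 13 \left(35 - 184\right) = \left(-13\right) \left(-149\right) = 1937$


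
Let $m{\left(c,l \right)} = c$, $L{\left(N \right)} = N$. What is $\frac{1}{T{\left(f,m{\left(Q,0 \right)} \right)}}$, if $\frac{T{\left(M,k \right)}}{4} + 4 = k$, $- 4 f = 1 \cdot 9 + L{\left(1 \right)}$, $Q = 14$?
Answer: $\frac{1}{40} \approx 0.025$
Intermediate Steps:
$f = - \frac{5}{2}$ ($f = - \frac{1 \cdot 9 + 1}{4} = - \frac{9 + 1}{4} = \left(- \frac{1}{4}\right) 10 = - \frac{5}{2} \approx -2.5$)
$T{\left(M,k \right)} = -16 + 4 k$
$\frac{1}{T{\left(f,m{\left(Q,0 \right)} \right)}} = \frac{1}{-16 + 4 \cdot 14} = \frac{1}{-16 + 56} = \frac{1}{40}$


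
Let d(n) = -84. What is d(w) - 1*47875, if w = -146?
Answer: -47959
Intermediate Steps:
d(w) - 1*47875 = -84 - 1*47875 = -84 - 47875 = -47959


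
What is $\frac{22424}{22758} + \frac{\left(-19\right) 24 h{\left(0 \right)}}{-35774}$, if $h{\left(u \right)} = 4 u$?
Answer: $\frac{11212}{11379} \approx 0.98532$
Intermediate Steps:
$\frac{22424}{22758} + \frac{\left(-19\right) 24 h{\left(0 \right)}}{-35774} = \frac{22424}{22758} + \frac{\left(-19\right) 24 \cdot 4 \cdot 0}{-35774} = 22424 \cdot \frac{1}{22758} + \left(-456\right) 0 \left(- \frac{1}{35774}\right) = \frac{11212}{11379} + 0 \left(- \frac{1}{35774}\right) = \frac{11212}{11379} + 0 = \frac{11212}{11379}$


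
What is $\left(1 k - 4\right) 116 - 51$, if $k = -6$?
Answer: $-1211$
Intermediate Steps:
$\left(1 k - 4\right) 116 - 51 = \left(1 \left(-6\right) - 4\right) 116 - 51 = \left(-6 - 4\right) 116 - 51 = \left(-10\right) 116 - 51 = -1160 - 51 = -1211$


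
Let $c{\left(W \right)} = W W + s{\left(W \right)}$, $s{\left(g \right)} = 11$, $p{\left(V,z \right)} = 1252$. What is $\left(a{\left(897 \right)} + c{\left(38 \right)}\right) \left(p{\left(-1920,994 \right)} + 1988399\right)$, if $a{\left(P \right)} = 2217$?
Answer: $7305998472$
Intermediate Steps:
$c{\left(W \right)} = 11 + W^{2}$ ($c{\left(W \right)} = W W + 11 = W^{2} + 11 = 11 + W^{2}$)
$\left(a{\left(897 \right)} + c{\left(38 \right)}\right) \left(p{\left(-1920,994 \right)} + 1988399\right) = \left(2217 + \left(11 + 38^{2}\right)\right) \left(1252 + 1988399\right) = \left(2217 + \left(11 + 1444\right)\right) 1989651 = \left(2217 + 1455\right) 1989651 = 3672 \cdot 1989651 = 7305998472$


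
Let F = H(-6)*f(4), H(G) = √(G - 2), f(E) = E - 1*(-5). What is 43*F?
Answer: 774*I*√2 ≈ 1094.6*I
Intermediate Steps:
f(E) = 5 + E (f(E) = E + 5 = 5 + E)
H(G) = √(-2 + G)
F = 18*I*√2 (F = √(-2 - 6)*(5 + 4) = √(-8)*9 = (2*I*√2)*9 = 18*I*√2 ≈ 25.456*I)
43*F = 43*(18*I*√2) = 774*I*√2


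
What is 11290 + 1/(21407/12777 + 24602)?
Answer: 3549137520467/314361161 ≈ 11290.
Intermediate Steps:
11290 + 1/(21407/12777 + 24602) = 11290 + 1/(314361161/12777) = 11290 + 12777/314361161 = 3549137520467/314361161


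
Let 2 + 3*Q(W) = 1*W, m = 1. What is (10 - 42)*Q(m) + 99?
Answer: 329/3 ≈ 109.67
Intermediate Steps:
Q(W) = -2/3 + W/3 (Q(W) = -2/3 + (1*W)/3 = -2/3 + W/3)
(10 - 42)*Q(m) + 99 = (10 - 42)*(-2/3 + (1/3)*1) + 99 = -32*(-2/3 + 1/3) + 99 = -32*(-1/3) + 99 = 32/3 + 99 = 329/3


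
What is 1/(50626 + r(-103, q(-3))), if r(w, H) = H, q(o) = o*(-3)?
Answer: 1/50635 ≈ 1.9749e-5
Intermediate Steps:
q(o) = -3*o
1/(50626 + r(-103, q(-3))) = 1/(50626 - 3*(-3)) = 1/(50626 + 9) = 1/50635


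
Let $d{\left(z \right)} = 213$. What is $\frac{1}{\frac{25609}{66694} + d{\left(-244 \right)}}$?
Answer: $\frac{66694}{14231431} \approx 0.0046864$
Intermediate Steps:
$\frac{1}{\frac{25609}{66694} + d{\left(-244 \right)}} = \frac{1}{\frac{25609}{66694} + 213} = \frac{1}{\frac{14231431}{66694}} = \frac{66694}{14231431}$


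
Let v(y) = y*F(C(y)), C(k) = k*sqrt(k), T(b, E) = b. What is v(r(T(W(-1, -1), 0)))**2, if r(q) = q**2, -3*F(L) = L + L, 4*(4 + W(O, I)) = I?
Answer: 2015993900449/2359296 ≈ 8.5449e+5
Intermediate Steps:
W(O, I) = -4 + I/4
C(k) = k**(3/2)
F(L) = -2*L/3 (F(L) = -(L + L)/3 = -2*L/3)
v(y) = -2*y**(5/2)/3 (v(y) = y*(-2*y**(3/2)/3) = -2*y**(5/2)/3)
v(r(T(W(-1, -1), 0)))**2 = (-2*((-4 + (1/4)*(-1))**2)**(5/2)/3)**2 = (-2*((-4 - 1/4)**2)**(5/2)/3)**2 = (-2*((-17/4)**2)**(5/2)/3)**2 = (-2*(289/16)**(5/2)/3)**2 = (-2/3*1419857/1024)**2 = (-1419857/1536)**2 = 2015993900449/2359296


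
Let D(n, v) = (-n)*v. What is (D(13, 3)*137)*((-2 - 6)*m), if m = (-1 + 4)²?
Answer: 384696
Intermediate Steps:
D(n, v) = -n*v
m = 9 (m = 3² = 9)
(D(13, 3)*137)*((-2 - 6)*m) = (-1*13*3*137)*((-2 - 6)*9) = (-39*137)*(-8*9) = -5343*(-72) = 384696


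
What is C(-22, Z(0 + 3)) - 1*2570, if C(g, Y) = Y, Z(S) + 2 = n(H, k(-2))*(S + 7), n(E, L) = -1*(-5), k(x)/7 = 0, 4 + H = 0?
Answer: -2522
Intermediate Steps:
H = -4 (H = -4 + 0 = -4)
k(x) = 0 (k(x) = 7*0 = 0)
n(E, L) = 5
Z(S) = 33 + 5*S (Z(S) = -2 + 5*(S + 7) = -2 + 5*(7 + S) = -2 + (35 + 5*S) = 33 + 5*S)
C(-22, Z(0 + 3)) - 1*2570 = (33 + 5*(0 + 3)) - 1*2570 = (33 + 5*3) - 2570 = (33 + 15) - 2570 = 48 - 2570 = -2522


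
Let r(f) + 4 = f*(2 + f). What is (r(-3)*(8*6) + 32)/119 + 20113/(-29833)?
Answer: -2870775/3550127 ≈ -0.80864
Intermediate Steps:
r(f) = -4 + f*(2 + f)
(r(-3)*(8*6) + 32)/119 + 20113/(-29833) = ((-4 + (-3)² + 2*(-3))*(8*6) + 32)/119 + 20113/(-29833) = ((-4 + 9 - 6)*48 + 32)*(1/119) + 20113*(-1/29833) = (-1*48 + 32)*(1/119) - 20113/29833 = (-48 + 32)*(1/119) - 20113/29833 = -16*1/119 - 20113/29833 = -16/119 - 20113/29833 = -2870775/3550127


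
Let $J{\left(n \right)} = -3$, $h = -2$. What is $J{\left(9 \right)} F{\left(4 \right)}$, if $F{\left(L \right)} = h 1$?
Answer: $6$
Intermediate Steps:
$F{\left(L \right)} = -2$ ($F{\left(L \right)} = \left(-2\right) 1 = -2$)
$J{\left(9 \right)} F{\left(4 \right)} = \left(-3\right) \left(-2\right) = 6$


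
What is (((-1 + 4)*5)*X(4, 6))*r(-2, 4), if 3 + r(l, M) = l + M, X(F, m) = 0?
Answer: 0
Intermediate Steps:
r(l, M) = -3 + M + l (r(l, M) = -3 + (l + M) = -3 + (M + l) = -3 + M + l)
(((-1 + 4)*5)*X(4, 6))*r(-2, 4) = (((-1 + 4)*5)*0)*(-3 + 4 - 2) = ((3*5)*0)*(-1) = (15*0)*(-1) = 0*(-1) = 0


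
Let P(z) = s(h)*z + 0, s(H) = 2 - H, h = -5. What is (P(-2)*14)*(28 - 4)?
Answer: -4704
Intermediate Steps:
P(z) = 7*z (P(z) = (2 - 1*(-5))*z + 0 = (2 + 5)*z + 0 = 7*z + 0 = 7*z)
(P(-2)*14)*(28 - 4) = ((7*(-2))*14)*(28 - 4) = -14*14*24 = -196*24 = -4704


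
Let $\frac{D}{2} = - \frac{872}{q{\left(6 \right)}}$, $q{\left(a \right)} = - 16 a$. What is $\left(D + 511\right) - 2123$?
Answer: $- \frac{9563}{6} \approx -1593.8$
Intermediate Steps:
$D = \frac{109}{6}$ ($D = 2 \left(- \frac{872}{\left(-16\right) 6}\right) = 2 \left(- \frac{872}{-96}\right) = 2 \left(\left(-872\right) \left(- \frac{1}{96}\right)\right) = 2 \cdot \frac{109}{12} = \frac{109}{6} \approx 18.167$)
$\left(D + 511\right) - 2123 = \left(\frac{109}{6} + 511\right) - 2123 = \frac{3175}{6} - 2123 = - \frac{9563}{6}$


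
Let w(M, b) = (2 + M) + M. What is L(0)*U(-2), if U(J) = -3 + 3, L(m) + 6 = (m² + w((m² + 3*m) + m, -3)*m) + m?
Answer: 0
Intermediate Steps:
w(M, b) = 2 + 2*M
L(m) = -6 + m + m² + m*(2 + 2*m² + 8*m) (L(m) = -6 + ((m² + (2 + 2*((m² + 3*m) + m))*m) + m) = -6 + ((m² + (2 + 2*(m² + 4*m))*m) + m) = -6 + ((m² + (2 + (2*m² + 8*m))*m) + m) = -6 + ((m² + (2 + 2*m² + 8*m)*m) + m) = -6 + ((m² + m*(2 + 2*m² + 8*m)) + m) = -6 + (m + m² + m*(2 + 2*m² + 8*m)) = -6 + m + m² + m*(2 + 2*m² + 8*m))
U(J) = 0
L(0)*U(-2) = (-6 + 2*0³ + 3*0 + 9*0²)*0 = (-6 + 2*0 + 0 + 9*0)*0 = (-6 + 0 + 0 + 0)*0 = -6*0 = 0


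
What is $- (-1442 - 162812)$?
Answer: $164254$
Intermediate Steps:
$- (-1442 - 162812) = \left(-1\right) \left(-164254\right) = 164254$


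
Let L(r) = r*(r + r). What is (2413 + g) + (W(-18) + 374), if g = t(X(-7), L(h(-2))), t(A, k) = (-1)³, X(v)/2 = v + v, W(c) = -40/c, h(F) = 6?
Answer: 25094/9 ≈ 2788.2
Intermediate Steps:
X(v) = 4*v (X(v) = 2*(v + v) = 2*(2*v) = 4*v)
L(r) = 2*r² (L(r) = r*(2*r) = 2*r²)
t(A, k) = -1
g = -1
(2413 + g) + (W(-18) + 374) = (2413 - 1) + (-40/(-18) + 374) = 2412 + (-40*(-1/18) + 374) = 2412 + (20/9 + 374) = 2412 + 3386/9 = 25094/9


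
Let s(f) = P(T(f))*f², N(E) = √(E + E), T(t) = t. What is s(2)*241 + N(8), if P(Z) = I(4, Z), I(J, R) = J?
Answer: 3860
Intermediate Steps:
P(Z) = 4
N(E) = √2*√E (N(E) = √(2*E) = √2*√E)
s(f) = 4*f²
s(2)*241 + N(8) = (4*2²)*241 + √2*√8 = (4*4)*241 + √2*(2*√2) = 16*241 + 4 = 3856 + 4 = 3860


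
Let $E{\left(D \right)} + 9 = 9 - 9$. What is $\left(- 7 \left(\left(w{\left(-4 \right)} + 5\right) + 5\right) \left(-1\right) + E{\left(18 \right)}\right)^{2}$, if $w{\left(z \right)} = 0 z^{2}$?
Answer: $3721$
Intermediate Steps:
$E{\left(D \right)} = -9$ ($E{\left(D \right)} = -9 + \left(9 - 9\right) = -9 + 0 = -9$)
$w{\left(z \right)} = 0$
$\left(- 7 \left(\left(w{\left(-4 \right)} + 5\right) + 5\right) \left(-1\right) + E{\left(18 \right)}\right)^{2} = \left(- 7 \left(\left(0 + 5\right) + 5\right) \left(-1\right) - 9\right)^{2} = \left(- 7 \left(5 + 5\right) \left(-1\right) - 9\right)^{2} = \left(\left(-7\right) 10 \left(-1\right) - 9\right)^{2} = \left(\left(-70\right) \left(-1\right) - 9\right)^{2} = \left(70 - 9\right)^{2} = 61^{2} = 3721$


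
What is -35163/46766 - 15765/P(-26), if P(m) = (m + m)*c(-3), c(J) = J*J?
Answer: 120134951/3647748 ≈ 32.934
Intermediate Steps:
c(J) = J²
P(m) = 18*m (P(m) = (m + m)*(-3)² = (2*m)*9 = 18*m)
-35163/46766 - 15765/P(-26) = -35163/46766 - 15765/(18*(-26)) = -35163*1/46766 - 15765/(-468) = -35163/46766 - 15765*(-1/468) = -35163/46766 + 5255/156 = 120134951/3647748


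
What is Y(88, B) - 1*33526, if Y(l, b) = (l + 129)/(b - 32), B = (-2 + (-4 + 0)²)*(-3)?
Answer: -2481141/74 ≈ -33529.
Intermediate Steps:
B = -42 (B = (-2 + (-4)²)*(-3) = (-2 + 16)*(-3) = 14*(-3) = -42)
Y(l, b) = (129 + l)/(-32 + b)
Y(88, B) - 1*33526 = (129 + 88)/(-32 - 42) - 1*33526 = 217/(-74) - 33526 = -1/74*217 - 33526 = -217/74 - 33526 = -2481141/74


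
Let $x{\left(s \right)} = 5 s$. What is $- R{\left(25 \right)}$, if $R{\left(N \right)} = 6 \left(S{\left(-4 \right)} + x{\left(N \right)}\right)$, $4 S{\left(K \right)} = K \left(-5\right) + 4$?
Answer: $-786$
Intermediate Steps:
$S{\left(K \right)} = 1 - \frac{5 K}{4}$ ($S{\left(K \right)} = \frac{K \left(-5\right) + 4}{4} = \frac{- 5 K + 4}{4} = \frac{4 - 5 K}{4} = 1 - \frac{5 K}{4}$)
$R{\left(N \right)} = 36 + 30 N$ ($R{\left(N \right)} = 6 \left(\left(1 - -5\right) + 5 N\right) = 6 \left(\left(1 + 5\right) + 5 N\right) = 6 \left(6 + 5 N\right) = 36 + 30 N$)
$- R{\left(25 \right)} = - (36 + 30 \cdot 25) = - (36 + 750) = \left(-1\right) 786 = -786$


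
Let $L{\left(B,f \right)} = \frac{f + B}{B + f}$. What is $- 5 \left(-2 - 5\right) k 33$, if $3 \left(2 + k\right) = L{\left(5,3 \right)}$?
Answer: $-1925$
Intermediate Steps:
$L{\left(B,f \right)} = 1$ ($L{\left(B,f \right)} = \frac{B + f}{B + f} = 1$)
$k = - \frac{5}{3}$ ($k = -2 + \frac{1}{3} \cdot 1 = -2 + \frac{1}{3} = - \frac{5}{3} \approx -1.6667$)
$- 5 \left(-2 - 5\right) k 33 = - 5 \left(-2 - 5\right) \left(- \frac{5}{3}\right) 33 = \left(-5\right) \left(-7\right) \left(- \frac{5}{3}\right) 33 = 35 \left(- \frac{5}{3}\right) 33 = \left(- \frac{175}{3}\right) 33 = -1925$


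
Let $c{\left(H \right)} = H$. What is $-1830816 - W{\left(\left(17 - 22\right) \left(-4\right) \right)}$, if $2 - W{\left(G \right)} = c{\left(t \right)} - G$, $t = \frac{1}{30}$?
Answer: $- \frac{54925139}{30} \approx -1.8308 \cdot 10^{6}$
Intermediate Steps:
$t = \frac{1}{30} \approx 0.033333$
$W{\left(G \right)} = \frac{59}{30} + G$ ($W{\left(G \right)} = 2 - \left(\frac{1}{30} - G\right) = 2 + \left(- \frac{1}{30} + G\right) = \frac{59}{30} + G$)
$-1830816 - W{\left(\left(17 - 22\right) \left(-4\right) \right)} = -1830816 - \left(\frac{59}{30} + \left(17 - 22\right) \left(-4\right)\right) = -1830816 - \left(\frac{59}{30} - -20\right) = -1830816 - \left(\frac{59}{30} + 20\right) = -1830816 - \frac{659}{30} = - \frac{54925139}{30}$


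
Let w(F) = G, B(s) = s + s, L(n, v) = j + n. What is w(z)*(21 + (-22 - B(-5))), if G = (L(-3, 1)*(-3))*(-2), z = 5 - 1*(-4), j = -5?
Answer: -432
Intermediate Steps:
L(n, v) = -5 + n
z = 9 (z = 5 + 4 = 9)
B(s) = 2*s
G = -48 (G = ((-5 - 3)*(-3))*(-2) = -8*(-3)*(-2) = 24*(-2) = -48)
w(F) = -48
w(z)*(21 + (-22 - B(-5))) = -48*(21 + (-22 - 2*(-5))) = -48*(21 + (-22 - 1*(-10))) = -48*(21 + (-22 + 10)) = -48*(21 - 12) = -48*9 = -432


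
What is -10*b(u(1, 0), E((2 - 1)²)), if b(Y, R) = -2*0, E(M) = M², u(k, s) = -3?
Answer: 0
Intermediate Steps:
b(Y, R) = 0
-10*b(u(1, 0), E((2 - 1)²)) = -10*0 = 0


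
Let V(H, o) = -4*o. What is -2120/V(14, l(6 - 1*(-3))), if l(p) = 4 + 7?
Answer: 530/11 ≈ 48.182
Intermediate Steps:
l(p) = 11
-2120/V(14, l(6 - 1*(-3))) = -2120/((-4*11)) = -2120/(-44) = -2120*(-1/44) = 530/11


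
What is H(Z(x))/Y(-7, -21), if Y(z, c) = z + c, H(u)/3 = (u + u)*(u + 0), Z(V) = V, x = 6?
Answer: -54/7 ≈ -7.7143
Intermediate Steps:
H(u) = 6*u² (H(u) = 3*((u + u)*(u + 0)) = 3*((2*u)*u) = 3*(2*u²) = 6*u²)
Y(z, c) = c + z
H(Z(x))/Y(-7, -21) = (6*6²)/(-21 - 7) = (6*36)/(-28) = 216*(-1/28) = -54/7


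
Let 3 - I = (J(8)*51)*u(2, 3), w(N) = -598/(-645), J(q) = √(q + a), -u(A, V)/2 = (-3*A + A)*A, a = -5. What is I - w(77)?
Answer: 1337/645 - 816*√3 ≈ -1411.3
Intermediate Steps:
u(A, V) = 4*A² (u(A, V) = -2*(-3*A + A)*A = -2*(-2*A)*A = -(-4)*A² = 4*A²)
J(q) = √(-5 + q) (J(q) = √(q - 5) = √(-5 + q))
w(N) = 598/645 (w(N) = -598*(-1/645) = 598/645)
I = 3 - 816*√3 (I = 3 - √(-5 + 8)*51*4*2² = 3 - √3*51*4*4 = 3 - 51*√3*16 = 3 - 816*√3 ≈ -1410.4)
I - w(77) = (3 - 816*√3) - 1*598/645 = (3 - 816*√3) - 598/645 = 1337/645 - 816*√3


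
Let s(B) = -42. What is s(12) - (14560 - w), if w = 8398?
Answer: -6204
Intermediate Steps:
s(12) - (14560 - w) = -42 - (14560 - 1*8398) = -42 - (14560 - 8398) = -42 - 1*6162 = -42 - 6162 = -6204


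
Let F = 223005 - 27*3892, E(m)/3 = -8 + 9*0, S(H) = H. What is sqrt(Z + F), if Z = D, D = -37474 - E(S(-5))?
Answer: sqrt(80471) ≈ 283.67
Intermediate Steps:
E(m) = -24 (E(m) = 3*(-8 + 9*0) = 3*(-8 + 0) = 3*(-8) = -24)
F = 117921 (F = 223005 - 1*105084 = 223005 - 105084 = 117921)
D = -37450 (D = -37474 - 1*(-24) = -37474 + 24 = -37450)
Z = -37450
sqrt(Z + F) = sqrt(-37450 + 117921) = sqrt(80471)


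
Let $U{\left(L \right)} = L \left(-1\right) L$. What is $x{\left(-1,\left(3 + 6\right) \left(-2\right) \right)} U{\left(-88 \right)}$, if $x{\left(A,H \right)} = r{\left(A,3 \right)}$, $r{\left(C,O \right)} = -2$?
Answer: $15488$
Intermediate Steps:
$U{\left(L \right)} = - L^{2}$ ($U{\left(L \right)} = - L L = - L^{2}$)
$x{\left(A,H \right)} = -2$
$x{\left(-1,\left(3 + 6\right) \left(-2\right) \right)} U{\left(-88 \right)} = - 2 \left(- \left(-88\right)^{2}\right) = - 2 \left(\left(-1\right) 7744\right) = \left(-2\right) \left(-7744\right) = 15488$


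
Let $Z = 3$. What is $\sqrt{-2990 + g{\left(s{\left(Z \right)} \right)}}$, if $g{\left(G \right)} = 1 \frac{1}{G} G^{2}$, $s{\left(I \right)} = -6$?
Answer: $2 i \sqrt{749} \approx 54.736 i$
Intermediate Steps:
$g{\left(G \right)} = G$ ($g{\left(G \right)} = \frac{G^{2}}{G} = G$)
$\sqrt{-2990 + g{\left(s{\left(Z \right)} \right)}} = \sqrt{-2990 - 6} = \sqrt{-2996} = 2 i \sqrt{749}$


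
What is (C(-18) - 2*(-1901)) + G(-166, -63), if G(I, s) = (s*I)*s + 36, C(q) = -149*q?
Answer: -652334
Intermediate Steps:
G(I, s) = 36 + I*s**2 (G(I, s) = (I*s)*s + 36 = I*s**2 + 36 = 36 + I*s**2)
(C(-18) - 2*(-1901)) + G(-166, -63) = (-149*(-18) - 2*(-1901)) + (36 - 166*(-63)**2) = (2682 + 3802) + (36 - 166*3969) = 6484 + (36 - 658854) = 6484 - 658818 = -652334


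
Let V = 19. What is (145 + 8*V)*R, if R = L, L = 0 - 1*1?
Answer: -297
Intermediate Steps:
L = -1 (L = 0 - 1 = -1)
R = -1
(145 + 8*V)*R = (145 + 8*19)*(-1) = (145 + 152)*(-1) = 297*(-1) = -297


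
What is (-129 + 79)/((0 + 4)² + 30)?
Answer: -25/23 ≈ -1.0870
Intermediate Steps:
(-129 + 79)/((0 + 4)² + 30) = -50/(4² + 30) = -50/(16 + 30) = -50/46 = -50*1/46 = -25/23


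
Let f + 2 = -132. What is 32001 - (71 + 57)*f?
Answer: 49153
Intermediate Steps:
f = -134 (f = -2 - 132 = -134)
32001 - (71 + 57)*f = 32001 - (71 + 57)*(-134) = 32001 - 128*(-134) = 32001 - 1*(-17152) = 32001 + 17152 = 49153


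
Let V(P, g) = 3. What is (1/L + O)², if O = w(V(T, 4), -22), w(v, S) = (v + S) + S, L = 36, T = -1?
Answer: 2175625/1296 ≈ 1678.7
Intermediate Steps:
w(v, S) = v + 2*S (w(v, S) = (S + v) + S = v + 2*S)
O = -41 (O = 3 + 2*(-22) = 3 - 44 = -41)
(1/L + O)² = (1/36 - 41)² = (-1475/36)² = 2175625/1296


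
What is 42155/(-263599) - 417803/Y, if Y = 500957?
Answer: -131250295332/132051764243 ≈ -0.99393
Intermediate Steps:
42155/(-263599) - 417803/Y = 42155/(-263599) - 417803/500957 = 42155*(-1/263599) - 417803*1/500957 = -42155/263599 - 417803/500957 = -131250295332/132051764243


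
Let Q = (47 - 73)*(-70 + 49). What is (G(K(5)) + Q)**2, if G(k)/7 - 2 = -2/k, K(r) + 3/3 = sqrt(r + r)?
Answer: 25262636/81 - 140728*sqrt(10)/81 ≈ 3.0639e+5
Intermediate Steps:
K(r) = -1 + sqrt(2)*sqrt(r) (K(r) = -1 + sqrt(r + r) = -1 + sqrt(2*r) = -1 + sqrt(2)*sqrt(r))
G(k) = 14 - 14/k (G(k) = 14 + 7*(-2/k) = 14 - 14/k)
Q = 546 (Q = -26*(-21) = 546)
(G(K(5)) + Q)**2 = ((14 - 14/(-1 + sqrt(2)*sqrt(5))) + 546)**2 = ((14 - 14/(-1 + sqrt(10))) + 546)**2 = (560 - 14/(-1 + sqrt(10)))**2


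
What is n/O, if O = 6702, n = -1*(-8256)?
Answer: 1376/1117 ≈ 1.2319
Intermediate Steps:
n = 8256
n/O = 8256/6702 = 8256*(1/6702) = 1376/1117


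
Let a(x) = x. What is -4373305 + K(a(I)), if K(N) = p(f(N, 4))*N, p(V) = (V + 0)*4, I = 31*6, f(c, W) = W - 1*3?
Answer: -4372561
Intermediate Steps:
f(c, W) = -3 + W (f(c, W) = W - 3 = -3 + W)
I = 186
p(V) = 4*V (p(V) = V*4 = 4*V)
K(N) = 4*N (K(N) = (4*(-3 + 4))*N = (4*1)*N = 4*N)
-4373305 + K(a(I)) = -4373305 + 4*186 = -4373305 + 744 = -4372561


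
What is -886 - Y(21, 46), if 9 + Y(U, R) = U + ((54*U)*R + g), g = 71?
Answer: -53133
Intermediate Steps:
Y(U, R) = 62 + U + 54*R*U (Y(U, R) = -9 + (U + ((54*U)*R + 71)) = -9 + (U + (54*R*U + 71)) = -9 + (U + (71 + 54*R*U)) = -9 + (71 + U + 54*R*U) = 62 + U + 54*R*U)
-886 - Y(21, 46) = -886 - (62 + 21 + 54*46*21) = -886 - (62 + 21 + 52164) = -886 - 1*52247 = -886 - 52247 = -53133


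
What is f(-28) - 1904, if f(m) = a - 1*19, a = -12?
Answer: -1935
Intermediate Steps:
f(m) = -31 (f(m) = -12 - 1*19 = -12 - 19 = -31)
f(-28) - 1904 = -31 - 1904 = -1935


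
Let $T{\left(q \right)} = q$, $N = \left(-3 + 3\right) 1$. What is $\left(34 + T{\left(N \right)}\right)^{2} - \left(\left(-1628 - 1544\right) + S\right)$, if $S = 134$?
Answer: $4194$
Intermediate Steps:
$N = 0$ ($N = 0 \cdot 1 = 0$)
$\left(34 + T{\left(N \right)}\right)^{2} - \left(\left(-1628 - 1544\right) + S\right) = \left(34 + 0\right)^{2} - \left(\left(-1628 - 1544\right) + 134\right) = 34^{2} - \left(-3172 + 134\right) = 1156 - -3038 = 1156 + 3038 = 4194$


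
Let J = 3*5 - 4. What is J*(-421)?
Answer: -4631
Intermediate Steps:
J = 11 (J = 15 - 4 = 11)
J*(-421) = 11*(-421) = -4631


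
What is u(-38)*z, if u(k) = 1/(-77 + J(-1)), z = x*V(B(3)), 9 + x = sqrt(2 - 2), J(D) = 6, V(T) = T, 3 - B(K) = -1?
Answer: 36/71 ≈ 0.50704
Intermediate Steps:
B(K) = 4 (B(K) = 3 - 1*(-1) = 3 + 1 = 4)
x = -9 (x = -9 + sqrt(2 - 2) = -9 + sqrt(0) = -9 + 0 = -9)
z = -36 (z = -9*4 = -36)
u(k) = -1/71 (u(k) = 1/(-77 + 6) = 1/(-71) = -1/71)
u(-38)*z = -1/71*(-36) = 36/71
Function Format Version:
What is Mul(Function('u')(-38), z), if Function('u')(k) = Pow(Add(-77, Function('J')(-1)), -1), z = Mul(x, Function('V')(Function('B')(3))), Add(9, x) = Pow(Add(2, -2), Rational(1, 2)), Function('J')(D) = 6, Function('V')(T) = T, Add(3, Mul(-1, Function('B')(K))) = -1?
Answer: Rational(36, 71) ≈ 0.50704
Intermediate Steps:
Function('B')(K) = 4 (Function('B')(K) = Add(3, Mul(-1, -1)) = Add(3, 1) = 4)
x = -9 (x = Add(-9, Pow(Add(2, -2), Rational(1, 2))) = Add(-9, Pow(0, Rational(1, 2))) = Add(-9, 0) = -9)
z = -36 (z = Mul(-9, 4) = -36)
Function('u')(k) = Rational(-1, 71) (Function('u')(k) = Pow(Add(-77, 6), -1) = Pow(-71, -1) = Rational(-1, 71))
Mul(Function('u')(-38), z) = Mul(Rational(-1, 71), -36) = Rational(36, 71)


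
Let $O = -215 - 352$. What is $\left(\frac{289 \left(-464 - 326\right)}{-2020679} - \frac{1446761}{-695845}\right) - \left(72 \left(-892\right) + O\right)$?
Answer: $\frac{91104371336857874}{1406079378755} \approx 64793.0$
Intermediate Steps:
$O = -567$
$\left(\frac{289 \left(-464 - 326\right)}{-2020679} - \frac{1446761}{-695845}\right) - \left(72 \left(-892\right) + O\right) = \left(\frac{289 \left(-464 - 326\right)}{-2020679} - \frac{1446761}{-695845}\right) - \left(72 \left(-892\right) - 567\right) = \left(289 \left(-790\right) \left(- \frac{1}{2020679}\right) - - \frac{1446761}{695845}\right) - \left(-64224 - 567\right) = \left(\left(-228310\right) \left(- \frac{1}{2020679}\right) + \frac{1446761}{695845}\right) - -64791 = \left(\frac{228310}{2020679} + \frac{1446761}{695845}\right) + 64791 = \frac{3082307942669}{1406079378755} + 64791 = \frac{91104371336857874}{1406079378755}$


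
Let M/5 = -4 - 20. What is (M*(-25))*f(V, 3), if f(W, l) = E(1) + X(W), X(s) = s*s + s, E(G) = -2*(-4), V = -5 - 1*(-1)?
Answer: 60000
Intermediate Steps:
V = -4 (V = -5 + 1 = -4)
E(G) = 8
X(s) = s + s² (X(s) = s² + s = s + s²)
M = -120 (M = 5*(-4 - 20) = 5*(-24) = -120)
f(W, l) = 8 + W*(1 + W)
(M*(-25))*f(V, 3) = (-120*(-25))*(8 - 4*(1 - 4)) = 3000*(8 - 4*(-3)) = 3000*(8 + 12) = 3000*20 = 60000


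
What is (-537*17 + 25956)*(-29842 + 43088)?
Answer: 222890442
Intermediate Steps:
(-537*17 + 25956)*(-29842 + 43088) = (-9129 + 25956)*13246 = 16827*13246 = 222890442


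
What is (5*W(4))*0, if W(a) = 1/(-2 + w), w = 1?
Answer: 0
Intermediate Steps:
W(a) = -1 (W(a) = 1/(-2 + 1) = 1/(-1) = -1)
(5*W(4))*0 = (5*(-1))*0 = -5*0 = 0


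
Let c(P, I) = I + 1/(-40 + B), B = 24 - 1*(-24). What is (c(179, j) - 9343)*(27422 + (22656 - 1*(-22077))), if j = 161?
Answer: -5300145525/8 ≈ -6.6252e+8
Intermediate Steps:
B = 48 (B = 24 + 24 = 48)
c(P, I) = ⅛ + I (c(P, I) = I + 1/(-40 + 48) = I + 1/8 = I + ⅛ = ⅛ + I)
(c(179, j) - 9343)*(27422 + (22656 - 1*(-22077))) = ((⅛ + 161) - 9343)*(27422 + (22656 - 1*(-22077))) = (1289/8 - 9343)*(27422 + (22656 + 22077)) = -73455*(27422 + 44733)/8 = -73455/8*72155 = -5300145525/8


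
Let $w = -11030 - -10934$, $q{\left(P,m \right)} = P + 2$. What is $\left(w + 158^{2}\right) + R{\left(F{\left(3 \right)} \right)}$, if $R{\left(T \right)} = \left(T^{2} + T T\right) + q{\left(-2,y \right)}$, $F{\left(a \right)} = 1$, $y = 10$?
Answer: $24870$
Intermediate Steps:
$q{\left(P,m \right)} = 2 + P$
$w = -96$ ($w = -11030 + 10934 = -96$)
$R{\left(T \right)} = 2 T^{2}$ ($R{\left(T \right)} = \left(T^{2} + T T\right) + \left(2 - 2\right) = \left(T^{2} + T^{2}\right) + 0 = 2 T^{2} + 0 = 2 T^{2}$)
$\left(w + 158^{2}\right) + R{\left(F{\left(3 \right)} \right)} = \left(-96 + 158^{2}\right) + 2 \cdot 1^{2} = \left(-96 + 24964\right) + 2 \cdot 1 = 24868 + 2 = 24870$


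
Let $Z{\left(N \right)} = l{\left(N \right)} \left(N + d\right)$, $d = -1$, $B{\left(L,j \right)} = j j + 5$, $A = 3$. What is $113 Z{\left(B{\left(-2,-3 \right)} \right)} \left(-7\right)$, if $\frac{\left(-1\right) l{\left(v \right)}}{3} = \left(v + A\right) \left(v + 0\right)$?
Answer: $7342062$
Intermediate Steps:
$l{\left(v \right)} = - 3 v \left(3 + v\right)$ ($l{\left(v \right)} = - 3 \left(v + 3\right) \left(v + 0\right) = - 3 \left(3 + v\right) v = - 3 v \left(3 + v\right)$)
$B{\left(L,j \right)} = 5 + j^{2}$ ($B{\left(L,j \right)} = j^{2} + 5 = 5 + j^{2}$)
$Z{\left(N \right)} = - 3 N \left(-1 + N\right) \left(3 + N\right)$ ($Z{\left(N \right)} = - 3 N \left(3 + N\right) \left(N - 1\right) = - 3 N \left(3 + N\right) \left(-1 + N\right) = - 3 N \left(-1 + N\right) \left(3 + N\right)$)
$113 Z{\left(B{\left(-2,-3 \right)} \right)} \left(-7\right) = 113 \left(- 3 \left(5 + \left(-3\right)^{2}\right) \left(-1 + \left(5 + \left(-3\right)^{2}\right)\right) \left(3 + \left(5 + \left(-3\right)^{2}\right)\right)\right) \left(-7\right) = 113 \left(- 3 \left(5 + 9\right) \left(-1 + \left(5 + 9\right)\right) \left(3 + \left(5 + 9\right)\right)\right) \left(-7\right) = 113 \left(\left(-3\right) 14 \left(-1 + 14\right) \left(3 + 14\right)\right) \left(-7\right) = 113 \left(\left(-3\right) 14 \cdot 13 \cdot 17\right) \left(-7\right) = 113 \left(-9282\right) \left(-7\right) = \left(-1048866\right) \left(-7\right) = 7342062$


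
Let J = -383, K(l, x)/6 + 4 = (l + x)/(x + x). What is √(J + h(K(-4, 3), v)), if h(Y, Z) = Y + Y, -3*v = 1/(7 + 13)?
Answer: I*√433 ≈ 20.809*I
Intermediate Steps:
K(l, x) = -24 + 3*(l + x)/x (K(l, x) = -24 + 6*((l + x)/(x + x)) = -24 + 6*((l + x)/((2*x))) = -24 + 6*((l + x)*(1/(2*x))) = -24 + 6*((l + x)/(2*x)) = -24 + 3*(l + x)/x)
v = -1/60 (v = -1/(3*(7 + 13)) = -⅓/20 = -⅓*1/20 = -1/60 ≈ -0.016667)
h(Y, Z) = 2*Y
√(J + h(K(-4, 3), v)) = √(-383 + 2*(-21 + 3*(-4)/3)) = √(-383 + 2*(-21 + 3*(-4)*(⅓))) = √(-383 + 2*(-21 - 4)) = √(-383 + 2*(-25)) = √(-383 - 50) = √(-433) = I*√433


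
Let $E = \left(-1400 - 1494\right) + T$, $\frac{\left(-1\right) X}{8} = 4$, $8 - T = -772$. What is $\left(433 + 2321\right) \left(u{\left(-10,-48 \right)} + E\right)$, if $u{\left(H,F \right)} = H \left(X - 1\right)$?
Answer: $-4913136$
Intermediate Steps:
$T = 780$ ($T = 8 - -772 = 8 + 772 = 780$)
$X = -32$ ($X = \left(-8\right) 4 = -32$)
$u{\left(H,F \right)} = - 33 H$ ($u{\left(H,F \right)} = H \left(-32 - 1\right) = H \left(-33\right) = - 33 H$)
$E = -2114$ ($E = \left(-1400 - 1494\right) + 780 = -2894 + 780 = -2114$)
$\left(433 + 2321\right) \left(u{\left(-10,-48 \right)} + E\right) = \left(433 + 2321\right) \left(\left(-33\right) \left(-10\right) - 2114\right) = 2754 \left(330 - 2114\right) = 2754 \left(-1784\right) = -4913136$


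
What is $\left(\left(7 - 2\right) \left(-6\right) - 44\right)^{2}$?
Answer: $5476$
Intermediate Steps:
$\left(\left(7 - 2\right) \left(-6\right) - 44\right)^{2} = \left(5 \left(-6\right) - 44\right)^{2} = \left(-30 - 44\right)^{2} = \left(-74\right)^{2} = 5476$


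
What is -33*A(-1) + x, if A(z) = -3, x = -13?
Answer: 86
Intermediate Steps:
-33*A(-1) + x = -33*(-3) - 13 = 99 - 13 = 86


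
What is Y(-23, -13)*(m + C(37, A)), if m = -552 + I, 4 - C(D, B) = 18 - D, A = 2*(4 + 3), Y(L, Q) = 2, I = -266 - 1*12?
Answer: -1614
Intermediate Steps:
I = -278 (I = -266 - 12 = -278)
A = 14 (A = 2*7 = 14)
C(D, B) = -14 + D (C(D, B) = 4 - (18 - D) = 4 + (-18 + D) = -14 + D)
m = -830 (m = -552 - 278 = -830)
Y(-23, -13)*(m + C(37, A)) = 2*(-830 + (-14 + 37)) = 2*(-830 + 23) = 2*(-807) = -1614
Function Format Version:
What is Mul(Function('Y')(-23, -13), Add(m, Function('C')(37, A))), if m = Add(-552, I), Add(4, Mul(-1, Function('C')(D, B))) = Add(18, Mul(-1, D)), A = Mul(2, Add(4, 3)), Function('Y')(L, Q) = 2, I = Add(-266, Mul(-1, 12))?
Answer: -1614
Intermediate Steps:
I = -278 (I = Add(-266, -12) = -278)
A = 14 (A = Mul(2, 7) = 14)
Function('C')(D, B) = Add(-14, D) (Function('C')(D, B) = Add(4, Mul(-1, Add(18, Mul(-1, D)))) = Add(4, Add(-18, D)) = Add(-14, D))
m = -830 (m = Add(-552, -278) = -830)
Mul(Function('Y')(-23, -13), Add(m, Function('C')(37, A))) = Mul(2, Add(-830, Add(-14, 37))) = Mul(2, Add(-830, 23)) = Mul(2, -807) = -1614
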